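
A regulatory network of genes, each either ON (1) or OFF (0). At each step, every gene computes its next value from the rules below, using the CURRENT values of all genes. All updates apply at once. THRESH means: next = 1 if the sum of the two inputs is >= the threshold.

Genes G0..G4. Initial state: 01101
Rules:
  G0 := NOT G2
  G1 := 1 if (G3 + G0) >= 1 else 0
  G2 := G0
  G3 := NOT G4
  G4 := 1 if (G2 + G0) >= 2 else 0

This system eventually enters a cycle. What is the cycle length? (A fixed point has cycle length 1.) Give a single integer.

Step 0: 01101
Step 1: G0=NOT G2=NOT 1=0 G1=(0+0>=1)=0 G2=G0=0 G3=NOT G4=NOT 1=0 G4=(1+0>=2)=0 -> 00000
Step 2: G0=NOT G2=NOT 0=1 G1=(0+0>=1)=0 G2=G0=0 G3=NOT G4=NOT 0=1 G4=(0+0>=2)=0 -> 10010
Step 3: G0=NOT G2=NOT 0=1 G1=(1+1>=1)=1 G2=G0=1 G3=NOT G4=NOT 0=1 G4=(0+1>=2)=0 -> 11110
Step 4: G0=NOT G2=NOT 1=0 G1=(1+1>=1)=1 G2=G0=1 G3=NOT G4=NOT 0=1 G4=(1+1>=2)=1 -> 01111
Step 5: G0=NOT G2=NOT 1=0 G1=(1+0>=1)=1 G2=G0=0 G3=NOT G4=NOT 1=0 G4=(1+0>=2)=0 -> 01000
Step 6: G0=NOT G2=NOT 0=1 G1=(0+0>=1)=0 G2=G0=0 G3=NOT G4=NOT 0=1 G4=(0+0>=2)=0 -> 10010
State from step 6 equals state from step 2 -> cycle length 4

Answer: 4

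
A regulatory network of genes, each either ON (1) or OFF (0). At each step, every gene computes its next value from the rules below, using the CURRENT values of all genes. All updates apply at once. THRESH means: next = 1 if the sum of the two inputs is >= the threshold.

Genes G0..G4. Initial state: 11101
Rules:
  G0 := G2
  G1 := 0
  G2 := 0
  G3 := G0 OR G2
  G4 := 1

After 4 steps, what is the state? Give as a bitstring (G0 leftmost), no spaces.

Step 1: G0=G2=1 G1=0(const) G2=0(const) G3=G0|G2=1|1=1 G4=1(const) -> 10011
Step 2: G0=G2=0 G1=0(const) G2=0(const) G3=G0|G2=1|0=1 G4=1(const) -> 00011
Step 3: G0=G2=0 G1=0(const) G2=0(const) G3=G0|G2=0|0=0 G4=1(const) -> 00001
Step 4: G0=G2=0 G1=0(const) G2=0(const) G3=G0|G2=0|0=0 G4=1(const) -> 00001

00001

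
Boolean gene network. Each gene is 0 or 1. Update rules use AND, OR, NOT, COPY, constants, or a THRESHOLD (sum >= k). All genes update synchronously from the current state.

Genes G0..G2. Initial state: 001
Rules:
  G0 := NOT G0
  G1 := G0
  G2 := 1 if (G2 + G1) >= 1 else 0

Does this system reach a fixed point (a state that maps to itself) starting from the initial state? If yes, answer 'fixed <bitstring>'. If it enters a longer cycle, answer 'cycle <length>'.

Answer: cycle 2

Derivation:
Step 0: 001
Step 1: G0=NOT G0=NOT 0=1 G1=G0=0 G2=(1+0>=1)=1 -> 101
Step 2: G0=NOT G0=NOT 1=0 G1=G0=1 G2=(1+0>=1)=1 -> 011
Step 3: G0=NOT G0=NOT 0=1 G1=G0=0 G2=(1+1>=1)=1 -> 101
Cycle of length 2 starting at step 1 -> no fixed point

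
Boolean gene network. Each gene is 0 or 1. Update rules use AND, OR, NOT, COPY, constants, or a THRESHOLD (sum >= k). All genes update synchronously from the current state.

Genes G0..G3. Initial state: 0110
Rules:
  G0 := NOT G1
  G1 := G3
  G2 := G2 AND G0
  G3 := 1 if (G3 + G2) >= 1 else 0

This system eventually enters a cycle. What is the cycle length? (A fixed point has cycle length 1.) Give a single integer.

Answer: 1

Derivation:
Step 0: 0110
Step 1: G0=NOT G1=NOT 1=0 G1=G3=0 G2=G2&G0=1&0=0 G3=(0+1>=1)=1 -> 0001
Step 2: G0=NOT G1=NOT 0=1 G1=G3=1 G2=G2&G0=0&0=0 G3=(1+0>=1)=1 -> 1101
Step 3: G0=NOT G1=NOT 1=0 G1=G3=1 G2=G2&G0=0&1=0 G3=(1+0>=1)=1 -> 0101
Step 4: G0=NOT G1=NOT 1=0 G1=G3=1 G2=G2&G0=0&0=0 G3=(1+0>=1)=1 -> 0101
State from step 4 equals state from step 3 -> cycle length 1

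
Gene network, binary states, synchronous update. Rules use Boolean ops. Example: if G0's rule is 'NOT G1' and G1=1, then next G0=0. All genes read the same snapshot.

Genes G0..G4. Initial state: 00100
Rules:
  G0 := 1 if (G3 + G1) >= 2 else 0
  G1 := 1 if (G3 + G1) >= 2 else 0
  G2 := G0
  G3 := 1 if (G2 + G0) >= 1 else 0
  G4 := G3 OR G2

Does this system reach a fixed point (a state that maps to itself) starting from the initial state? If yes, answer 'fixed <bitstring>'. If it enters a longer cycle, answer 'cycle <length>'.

Answer: fixed 00000

Derivation:
Step 0: 00100
Step 1: G0=(0+0>=2)=0 G1=(0+0>=2)=0 G2=G0=0 G3=(1+0>=1)=1 G4=G3|G2=0|1=1 -> 00011
Step 2: G0=(1+0>=2)=0 G1=(1+0>=2)=0 G2=G0=0 G3=(0+0>=1)=0 G4=G3|G2=1|0=1 -> 00001
Step 3: G0=(0+0>=2)=0 G1=(0+0>=2)=0 G2=G0=0 G3=(0+0>=1)=0 G4=G3|G2=0|0=0 -> 00000
Step 4: G0=(0+0>=2)=0 G1=(0+0>=2)=0 G2=G0=0 G3=(0+0>=1)=0 G4=G3|G2=0|0=0 -> 00000
Fixed point reached at step 3: 00000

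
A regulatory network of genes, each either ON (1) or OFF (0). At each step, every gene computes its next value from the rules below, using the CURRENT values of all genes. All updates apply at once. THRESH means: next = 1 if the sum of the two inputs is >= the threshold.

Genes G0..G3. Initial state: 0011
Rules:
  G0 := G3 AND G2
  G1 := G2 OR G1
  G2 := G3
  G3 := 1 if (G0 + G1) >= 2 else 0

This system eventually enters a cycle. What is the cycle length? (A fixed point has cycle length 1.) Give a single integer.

Step 0: 0011
Step 1: G0=G3&G2=1&1=1 G1=G2|G1=1|0=1 G2=G3=1 G3=(0+0>=2)=0 -> 1110
Step 2: G0=G3&G2=0&1=0 G1=G2|G1=1|1=1 G2=G3=0 G3=(1+1>=2)=1 -> 0101
Step 3: G0=G3&G2=1&0=0 G1=G2|G1=0|1=1 G2=G3=1 G3=(0+1>=2)=0 -> 0110
Step 4: G0=G3&G2=0&1=0 G1=G2|G1=1|1=1 G2=G3=0 G3=(0+1>=2)=0 -> 0100
Step 5: G0=G3&G2=0&0=0 G1=G2|G1=0|1=1 G2=G3=0 G3=(0+1>=2)=0 -> 0100
State from step 5 equals state from step 4 -> cycle length 1

Answer: 1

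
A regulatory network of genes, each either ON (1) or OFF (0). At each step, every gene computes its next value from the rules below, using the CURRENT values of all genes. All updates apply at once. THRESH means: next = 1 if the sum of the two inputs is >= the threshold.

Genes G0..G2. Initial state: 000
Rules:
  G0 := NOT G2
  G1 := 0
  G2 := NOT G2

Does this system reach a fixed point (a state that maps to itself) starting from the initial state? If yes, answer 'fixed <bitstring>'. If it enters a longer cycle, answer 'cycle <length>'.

Step 0: 000
Step 1: G0=NOT G2=NOT 0=1 G1=0(const) G2=NOT G2=NOT 0=1 -> 101
Step 2: G0=NOT G2=NOT 1=0 G1=0(const) G2=NOT G2=NOT 1=0 -> 000
Cycle of length 2 starting at step 0 -> no fixed point

Answer: cycle 2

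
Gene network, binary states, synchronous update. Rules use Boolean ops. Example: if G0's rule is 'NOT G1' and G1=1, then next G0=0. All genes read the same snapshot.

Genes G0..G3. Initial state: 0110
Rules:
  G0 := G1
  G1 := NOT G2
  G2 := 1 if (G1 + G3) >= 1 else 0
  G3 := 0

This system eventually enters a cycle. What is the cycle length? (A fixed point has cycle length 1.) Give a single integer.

Step 0: 0110
Step 1: G0=G1=1 G1=NOT G2=NOT 1=0 G2=(1+0>=1)=1 G3=0(const) -> 1010
Step 2: G0=G1=0 G1=NOT G2=NOT 1=0 G2=(0+0>=1)=0 G3=0(const) -> 0000
Step 3: G0=G1=0 G1=NOT G2=NOT 0=1 G2=(0+0>=1)=0 G3=0(const) -> 0100
Step 4: G0=G1=1 G1=NOT G2=NOT 0=1 G2=(1+0>=1)=1 G3=0(const) -> 1110
Step 5: G0=G1=1 G1=NOT G2=NOT 1=0 G2=(1+0>=1)=1 G3=0(const) -> 1010
State from step 5 equals state from step 1 -> cycle length 4

Answer: 4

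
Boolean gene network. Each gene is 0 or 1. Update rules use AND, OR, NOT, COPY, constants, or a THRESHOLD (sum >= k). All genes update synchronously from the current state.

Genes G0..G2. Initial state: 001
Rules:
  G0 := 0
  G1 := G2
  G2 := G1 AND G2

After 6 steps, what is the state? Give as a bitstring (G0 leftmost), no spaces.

Step 1: G0=0(const) G1=G2=1 G2=G1&G2=0&1=0 -> 010
Step 2: G0=0(const) G1=G2=0 G2=G1&G2=1&0=0 -> 000
Step 3: G0=0(const) G1=G2=0 G2=G1&G2=0&0=0 -> 000
Step 4: G0=0(const) G1=G2=0 G2=G1&G2=0&0=0 -> 000
Step 5: G0=0(const) G1=G2=0 G2=G1&G2=0&0=0 -> 000
Step 6: G0=0(const) G1=G2=0 G2=G1&G2=0&0=0 -> 000

000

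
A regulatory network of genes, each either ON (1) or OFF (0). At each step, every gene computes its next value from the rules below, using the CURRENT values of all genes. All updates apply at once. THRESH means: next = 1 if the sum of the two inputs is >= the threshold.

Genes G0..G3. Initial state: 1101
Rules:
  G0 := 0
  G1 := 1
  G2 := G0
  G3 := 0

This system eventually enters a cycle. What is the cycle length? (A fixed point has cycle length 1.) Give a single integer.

Answer: 1

Derivation:
Step 0: 1101
Step 1: G0=0(const) G1=1(const) G2=G0=1 G3=0(const) -> 0110
Step 2: G0=0(const) G1=1(const) G2=G0=0 G3=0(const) -> 0100
Step 3: G0=0(const) G1=1(const) G2=G0=0 G3=0(const) -> 0100
State from step 3 equals state from step 2 -> cycle length 1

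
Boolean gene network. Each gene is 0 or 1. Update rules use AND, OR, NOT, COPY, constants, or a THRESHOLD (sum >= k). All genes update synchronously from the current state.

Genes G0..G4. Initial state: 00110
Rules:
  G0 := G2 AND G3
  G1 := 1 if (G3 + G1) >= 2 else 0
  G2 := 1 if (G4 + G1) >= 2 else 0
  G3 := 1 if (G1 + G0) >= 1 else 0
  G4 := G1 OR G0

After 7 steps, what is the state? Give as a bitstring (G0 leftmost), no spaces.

Step 1: G0=G2&G3=1&1=1 G1=(1+0>=2)=0 G2=(0+0>=2)=0 G3=(0+0>=1)=0 G4=G1|G0=0|0=0 -> 10000
Step 2: G0=G2&G3=0&0=0 G1=(0+0>=2)=0 G2=(0+0>=2)=0 G3=(0+1>=1)=1 G4=G1|G0=0|1=1 -> 00011
Step 3: G0=G2&G3=0&1=0 G1=(1+0>=2)=0 G2=(1+0>=2)=0 G3=(0+0>=1)=0 G4=G1|G0=0|0=0 -> 00000
Step 4: G0=G2&G3=0&0=0 G1=(0+0>=2)=0 G2=(0+0>=2)=0 G3=(0+0>=1)=0 G4=G1|G0=0|0=0 -> 00000
Step 5: G0=G2&G3=0&0=0 G1=(0+0>=2)=0 G2=(0+0>=2)=0 G3=(0+0>=1)=0 G4=G1|G0=0|0=0 -> 00000
Step 6: G0=G2&G3=0&0=0 G1=(0+0>=2)=0 G2=(0+0>=2)=0 G3=(0+0>=1)=0 G4=G1|G0=0|0=0 -> 00000
Step 7: G0=G2&G3=0&0=0 G1=(0+0>=2)=0 G2=(0+0>=2)=0 G3=(0+0>=1)=0 G4=G1|G0=0|0=0 -> 00000

00000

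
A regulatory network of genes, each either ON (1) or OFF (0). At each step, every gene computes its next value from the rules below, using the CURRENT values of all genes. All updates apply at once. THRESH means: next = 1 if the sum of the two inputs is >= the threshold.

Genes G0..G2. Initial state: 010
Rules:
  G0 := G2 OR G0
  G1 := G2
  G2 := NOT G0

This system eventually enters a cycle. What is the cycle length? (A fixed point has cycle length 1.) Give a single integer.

Step 0: 010
Step 1: G0=G2|G0=0|0=0 G1=G2=0 G2=NOT G0=NOT 0=1 -> 001
Step 2: G0=G2|G0=1|0=1 G1=G2=1 G2=NOT G0=NOT 0=1 -> 111
Step 3: G0=G2|G0=1|1=1 G1=G2=1 G2=NOT G0=NOT 1=0 -> 110
Step 4: G0=G2|G0=0|1=1 G1=G2=0 G2=NOT G0=NOT 1=0 -> 100
Step 5: G0=G2|G0=0|1=1 G1=G2=0 G2=NOT G0=NOT 1=0 -> 100
State from step 5 equals state from step 4 -> cycle length 1

Answer: 1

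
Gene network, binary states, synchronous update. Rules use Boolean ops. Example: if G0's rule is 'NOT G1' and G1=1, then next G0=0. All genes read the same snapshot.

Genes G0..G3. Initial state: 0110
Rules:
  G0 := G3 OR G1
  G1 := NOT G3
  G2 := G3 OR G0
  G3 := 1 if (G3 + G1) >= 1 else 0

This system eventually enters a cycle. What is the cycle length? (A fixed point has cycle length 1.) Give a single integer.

Answer: 1

Derivation:
Step 0: 0110
Step 1: G0=G3|G1=0|1=1 G1=NOT G3=NOT 0=1 G2=G3|G0=0|0=0 G3=(0+1>=1)=1 -> 1101
Step 2: G0=G3|G1=1|1=1 G1=NOT G3=NOT 1=0 G2=G3|G0=1|1=1 G3=(1+1>=1)=1 -> 1011
Step 3: G0=G3|G1=1|0=1 G1=NOT G3=NOT 1=0 G2=G3|G0=1|1=1 G3=(1+0>=1)=1 -> 1011
State from step 3 equals state from step 2 -> cycle length 1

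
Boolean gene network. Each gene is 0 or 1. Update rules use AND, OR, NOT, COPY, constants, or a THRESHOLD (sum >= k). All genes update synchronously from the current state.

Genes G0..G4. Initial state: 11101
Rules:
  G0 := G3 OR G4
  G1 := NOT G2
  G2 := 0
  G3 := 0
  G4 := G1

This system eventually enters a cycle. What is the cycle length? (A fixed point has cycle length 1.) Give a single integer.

Step 0: 11101
Step 1: G0=G3|G4=0|1=1 G1=NOT G2=NOT 1=0 G2=0(const) G3=0(const) G4=G1=1 -> 10001
Step 2: G0=G3|G4=0|1=1 G1=NOT G2=NOT 0=1 G2=0(const) G3=0(const) G4=G1=0 -> 11000
Step 3: G0=G3|G4=0|0=0 G1=NOT G2=NOT 0=1 G2=0(const) G3=0(const) G4=G1=1 -> 01001
Step 4: G0=G3|G4=0|1=1 G1=NOT G2=NOT 0=1 G2=0(const) G3=0(const) G4=G1=1 -> 11001
Step 5: G0=G3|G4=0|1=1 G1=NOT G2=NOT 0=1 G2=0(const) G3=0(const) G4=G1=1 -> 11001
State from step 5 equals state from step 4 -> cycle length 1

Answer: 1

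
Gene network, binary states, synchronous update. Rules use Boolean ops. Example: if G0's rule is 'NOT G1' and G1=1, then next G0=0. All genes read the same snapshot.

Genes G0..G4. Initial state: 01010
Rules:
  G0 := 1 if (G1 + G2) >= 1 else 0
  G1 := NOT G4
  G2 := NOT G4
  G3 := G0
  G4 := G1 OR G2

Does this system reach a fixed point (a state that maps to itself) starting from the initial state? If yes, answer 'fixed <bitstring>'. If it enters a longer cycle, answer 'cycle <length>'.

Step 0: 01010
Step 1: G0=(1+0>=1)=1 G1=NOT G4=NOT 0=1 G2=NOT G4=NOT 0=1 G3=G0=0 G4=G1|G2=1|0=1 -> 11101
Step 2: G0=(1+1>=1)=1 G1=NOT G4=NOT 1=0 G2=NOT G4=NOT 1=0 G3=G0=1 G4=G1|G2=1|1=1 -> 10011
Step 3: G0=(0+0>=1)=0 G1=NOT G4=NOT 1=0 G2=NOT G4=NOT 1=0 G3=G0=1 G4=G1|G2=0|0=0 -> 00010
Step 4: G0=(0+0>=1)=0 G1=NOT G4=NOT 0=1 G2=NOT G4=NOT 0=1 G3=G0=0 G4=G1|G2=0|0=0 -> 01100
Step 5: G0=(1+1>=1)=1 G1=NOT G4=NOT 0=1 G2=NOT G4=NOT 0=1 G3=G0=0 G4=G1|G2=1|1=1 -> 11101
Cycle of length 4 starting at step 1 -> no fixed point

Answer: cycle 4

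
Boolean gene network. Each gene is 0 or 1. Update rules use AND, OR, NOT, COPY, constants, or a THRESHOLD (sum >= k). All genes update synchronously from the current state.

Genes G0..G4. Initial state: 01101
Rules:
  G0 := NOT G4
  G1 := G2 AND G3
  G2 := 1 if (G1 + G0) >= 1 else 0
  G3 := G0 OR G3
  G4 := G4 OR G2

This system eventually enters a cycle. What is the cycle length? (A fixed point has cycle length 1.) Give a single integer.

Step 0: 01101
Step 1: G0=NOT G4=NOT 1=0 G1=G2&G3=1&0=0 G2=(1+0>=1)=1 G3=G0|G3=0|0=0 G4=G4|G2=1|1=1 -> 00101
Step 2: G0=NOT G4=NOT 1=0 G1=G2&G3=1&0=0 G2=(0+0>=1)=0 G3=G0|G3=0|0=0 G4=G4|G2=1|1=1 -> 00001
Step 3: G0=NOT G4=NOT 1=0 G1=G2&G3=0&0=0 G2=(0+0>=1)=0 G3=G0|G3=0|0=0 G4=G4|G2=1|0=1 -> 00001
State from step 3 equals state from step 2 -> cycle length 1

Answer: 1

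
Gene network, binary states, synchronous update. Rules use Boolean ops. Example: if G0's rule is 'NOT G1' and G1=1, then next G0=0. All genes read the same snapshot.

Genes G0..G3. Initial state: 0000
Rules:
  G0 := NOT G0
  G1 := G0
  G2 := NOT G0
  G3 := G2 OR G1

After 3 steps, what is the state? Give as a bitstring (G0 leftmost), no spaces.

Step 1: G0=NOT G0=NOT 0=1 G1=G0=0 G2=NOT G0=NOT 0=1 G3=G2|G1=0|0=0 -> 1010
Step 2: G0=NOT G0=NOT 1=0 G1=G0=1 G2=NOT G0=NOT 1=0 G3=G2|G1=1|0=1 -> 0101
Step 3: G0=NOT G0=NOT 0=1 G1=G0=0 G2=NOT G0=NOT 0=1 G3=G2|G1=0|1=1 -> 1011

1011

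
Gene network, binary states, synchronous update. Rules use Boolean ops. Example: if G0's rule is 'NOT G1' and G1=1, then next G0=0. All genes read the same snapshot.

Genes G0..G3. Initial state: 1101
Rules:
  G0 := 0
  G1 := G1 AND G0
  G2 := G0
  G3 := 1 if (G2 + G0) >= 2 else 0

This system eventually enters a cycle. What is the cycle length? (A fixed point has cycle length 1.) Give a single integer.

Answer: 1

Derivation:
Step 0: 1101
Step 1: G0=0(const) G1=G1&G0=1&1=1 G2=G0=1 G3=(0+1>=2)=0 -> 0110
Step 2: G0=0(const) G1=G1&G0=1&0=0 G2=G0=0 G3=(1+0>=2)=0 -> 0000
Step 3: G0=0(const) G1=G1&G0=0&0=0 G2=G0=0 G3=(0+0>=2)=0 -> 0000
State from step 3 equals state from step 2 -> cycle length 1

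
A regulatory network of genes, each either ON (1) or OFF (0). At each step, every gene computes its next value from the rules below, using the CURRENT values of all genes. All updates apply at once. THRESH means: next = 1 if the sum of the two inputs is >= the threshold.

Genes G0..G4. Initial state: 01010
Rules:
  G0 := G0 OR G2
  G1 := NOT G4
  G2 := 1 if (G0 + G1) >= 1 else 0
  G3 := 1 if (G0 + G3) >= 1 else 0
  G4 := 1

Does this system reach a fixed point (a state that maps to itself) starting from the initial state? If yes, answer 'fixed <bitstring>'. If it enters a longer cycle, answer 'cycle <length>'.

Answer: fixed 10111

Derivation:
Step 0: 01010
Step 1: G0=G0|G2=0|0=0 G1=NOT G4=NOT 0=1 G2=(0+1>=1)=1 G3=(0+1>=1)=1 G4=1(const) -> 01111
Step 2: G0=G0|G2=0|1=1 G1=NOT G4=NOT 1=0 G2=(0+1>=1)=1 G3=(0+1>=1)=1 G4=1(const) -> 10111
Step 3: G0=G0|G2=1|1=1 G1=NOT G4=NOT 1=0 G2=(1+0>=1)=1 G3=(1+1>=1)=1 G4=1(const) -> 10111
Fixed point reached at step 2: 10111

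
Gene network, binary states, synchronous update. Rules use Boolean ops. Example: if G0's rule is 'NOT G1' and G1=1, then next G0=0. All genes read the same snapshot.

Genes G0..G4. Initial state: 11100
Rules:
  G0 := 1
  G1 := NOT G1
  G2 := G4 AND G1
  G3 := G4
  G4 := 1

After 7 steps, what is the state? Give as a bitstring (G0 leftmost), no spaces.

Step 1: G0=1(const) G1=NOT G1=NOT 1=0 G2=G4&G1=0&1=0 G3=G4=0 G4=1(const) -> 10001
Step 2: G0=1(const) G1=NOT G1=NOT 0=1 G2=G4&G1=1&0=0 G3=G4=1 G4=1(const) -> 11011
Step 3: G0=1(const) G1=NOT G1=NOT 1=0 G2=G4&G1=1&1=1 G3=G4=1 G4=1(const) -> 10111
Step 4: G0=1(const) G1=NOT G1=NOT 0=1 G2=G4&G1=1&0=0 G3=G4=1 G4=1(const) -> 11011
Step 5: G0=1(const) G1=NOT G1=NOT 1=0 G2=G4&G1=1&1=1 G3=G4=1 G4=1(const) -> 10111
Step 6: G0=1(const) G1=NOT G1=NOT 0=1 G2=G4&G1=1&0=0 G3=G4=1 G4=1(const) -> 11011
Step 7: G0=1(const) G1=NOT G1=NOT 1=0 G2=G4&G1=1&1=1 G3=G4=1 G4=1(const) -> 10111

10111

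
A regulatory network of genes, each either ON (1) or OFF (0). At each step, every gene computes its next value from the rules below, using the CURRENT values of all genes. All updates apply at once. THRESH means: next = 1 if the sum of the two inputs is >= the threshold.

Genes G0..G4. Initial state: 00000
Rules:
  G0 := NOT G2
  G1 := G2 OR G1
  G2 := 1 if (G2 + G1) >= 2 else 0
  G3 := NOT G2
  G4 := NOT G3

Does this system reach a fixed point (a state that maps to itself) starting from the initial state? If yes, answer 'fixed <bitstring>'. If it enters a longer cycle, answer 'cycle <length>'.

Step 0: 00000
Step 1: G0=NOT G2=NOT 0=1 G1=G2|G1=0|0=0 G2=(0+0>=2)=0 G3=NOT G2=NOT 0=1 G4=NOT G3=NOT 0=1 -> 10011
Step 2: G0=NOT G2=NOT 0=1 G1=G2|G1=0|0=0 G2=(0+0>=2)=0 G3=NOT G2=NOT 0=1 G4=NOT G3=NOT 1=0 -> 10010
Step 3: G0=NOT G2=NOT 0=1 G1=G2|G1=0|0=0 G2=(0+0>=2)=0 G3=NOT G2=NOT 0=1 G4=NOT G3=NOT 1=0 -> 10010
Fixed point reached at step 2: 10010

Answer: fixed 10010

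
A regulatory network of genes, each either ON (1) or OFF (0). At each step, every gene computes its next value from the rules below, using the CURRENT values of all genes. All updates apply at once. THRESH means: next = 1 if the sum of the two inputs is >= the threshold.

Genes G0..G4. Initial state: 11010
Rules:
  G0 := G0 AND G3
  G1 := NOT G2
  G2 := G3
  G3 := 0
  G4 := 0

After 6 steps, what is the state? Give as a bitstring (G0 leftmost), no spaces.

Step 1: G0=G0&G3=1&1=1 G1=NOT G2=NOT 0=1 G2=G3=1 G3=0(const) G4=0(const) -> 11100
Step 2: G0=G0&G3=1&0=0 G1=NOT G2=NOT 1=0 G2=G3=0 G3=0(const) G4=0(const) -> 00000
Step 3: G0=G0&G3=0&0=0 G1=NOT G2=NOT 0=1 G2=G3=0 G3=0(const) G4=0(const) -> 01000
Step 4: G0=G0&G3=0&0=0 G1=NOT G2=NOT 0=1 G2=G3=0 G3=0(const) G4=0(const) -> 01000
Step 5: G0=G0&G3=0&0=0 G1=NOT G2=NOT 0=1 G2=G3=0 G3=0(const) G4=0(const) -> 01000
Step 6: G0=G0&G3=0&0=0 G1=NOT G2=NOT 0=1 G2=G3=0 G3=0(const) G4=0(const) -> 01000

01000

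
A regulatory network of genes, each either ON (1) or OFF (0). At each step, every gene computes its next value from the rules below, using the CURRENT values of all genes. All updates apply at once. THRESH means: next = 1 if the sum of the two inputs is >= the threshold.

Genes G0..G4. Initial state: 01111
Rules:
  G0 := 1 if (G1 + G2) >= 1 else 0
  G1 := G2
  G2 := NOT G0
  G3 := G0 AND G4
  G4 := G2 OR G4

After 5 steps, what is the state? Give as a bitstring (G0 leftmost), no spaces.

Step 1: G0=(1+1>=1)=1 G1=G2=1 G2=NOT G0=NOT 0=1 G3=G0&G4=0&1=0 G4=G2|G4=1|1=1 -> 11101
Step 2: G0=(1+1>=1)=1 G1=G2=1 G2=NOT G0=NOT 1=0 G3=G0&G4=1&1=1 G4=G2|G4=1|1=1 -> 11011
Step 3: G0=(1+0>=1)=1 G1=G2=0 G2=NOT G0=NOT 1=0 G3=G0&G4=1&1=1 G4=G2|G4=0|1=1 -> 10011
Step 4: G0=(0+0>=1)=0 G1=G2=0 G2=NOT G0=NOT 1=0 G3=G0&G4=1&1=1 G4=G2|G4=0|1=1 -> 00011
Step 5: G0=(0+0>=1)=0 G1=G2=0 G2=NOT G0=NOT 0=1 G3=G0&G4=0&1=0 G4=G2|G4=0|1=1 -> 00101

00101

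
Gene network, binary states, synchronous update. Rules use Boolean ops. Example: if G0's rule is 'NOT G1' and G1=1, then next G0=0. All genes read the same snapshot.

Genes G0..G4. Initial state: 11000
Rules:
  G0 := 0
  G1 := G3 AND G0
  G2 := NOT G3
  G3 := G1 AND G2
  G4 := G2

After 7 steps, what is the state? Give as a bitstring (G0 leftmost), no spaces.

Step 1: G0=0(const) G1=G3&G0=0&1=0 G2=NOT G3=NOT 0=1 G3=G1&G2=1&0=0 G4=G2=0 -> 00100
Step 2: G0=0(const) G1=G3&G0=0&0=0 G2=NOT G3=NOT 0=1 G3=G1&G2=0&1=0 G4=G2=1 -> 00101
Step 3: G0=0(const) G1=G3&G0=0&0=0 G2=NOT G3=NOT 0=1 G3=G1&G2=0&1=0 G4=G2=1 -> 00101
Step 4: G0=0(const) G1=G3&G0=0&0=0 G2=NOT G3=NOT 0=1 G3=G1&G2=0&1=0 G4=G2=1 -> 00101
Step 5: G0=0(const) G1=G3&G0=0&0=0 G2=NOT G3=NOT 0=1 G3=G1&G2=0&1=0 G4=G2=1 -> 00101
Step 6: G0=0(const) G1=G3&G0=0&0=0 G2=NOT G3=NOT 0=1 G3=G1&G2=0&1=0 G4=G2=1 -> 00101
Step 7: G0=0(const) G1=G3&G0=0&0=0 G2=NOT G3=NOT 0=1 G3=G1&G2=0&1=0 G4=G2=1 -> 00101

00101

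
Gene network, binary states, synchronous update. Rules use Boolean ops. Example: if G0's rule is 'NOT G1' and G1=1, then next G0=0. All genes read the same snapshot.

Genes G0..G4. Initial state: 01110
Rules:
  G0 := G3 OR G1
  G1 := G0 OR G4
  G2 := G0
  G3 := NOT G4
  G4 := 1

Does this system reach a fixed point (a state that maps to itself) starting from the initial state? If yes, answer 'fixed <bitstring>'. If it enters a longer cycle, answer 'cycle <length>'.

Step 0: 01110
Step 1: G0=G3|G1=1|1=1 G1=G0|G4=0|0=0 G2=G0=0 G3=NOT G4=NOT 0=1 G4=1(const) -> 10011
Step 2: G0=G3|G1=1|0=1 G1=G0|G4=1|1=1 G2=G0=1 G3=NOT G4=NOT 1=0 G4=1(const) -> 11101
Step 3: G0=G3|G1=0|1=1 G1=G0|G4=1|1=1 G2=G0=1 G3=NOT G4=NOT 1=0 G4=1(const) -> 11101
Fixed point reached at step 2: 11101

Answer: fixed 11101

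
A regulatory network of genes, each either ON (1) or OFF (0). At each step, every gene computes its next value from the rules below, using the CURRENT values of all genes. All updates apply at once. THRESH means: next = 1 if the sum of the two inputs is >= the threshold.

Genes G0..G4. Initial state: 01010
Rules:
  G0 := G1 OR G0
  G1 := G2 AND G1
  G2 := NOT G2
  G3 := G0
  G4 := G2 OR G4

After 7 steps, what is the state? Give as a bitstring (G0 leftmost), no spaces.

Step 1: G0=G1|G0=1|0=1 G1=G2&G1=0&1=0 G2=NOT G2=NOT 0=1 G3=G0=0 G4=G2|G4=0|0=0 -> 10100
Step 2: G0=G1|G0=0|1=1 G1=G2&G1=1&0=0 G2=NOT G2=NOT 1=0 G3=G0=1 G4=G2|G4=1|0=1 -> 10011
Step 3: G0=G1|G0=0|1=1 G1=G2&G1=0&0=0 G2=NOT G2=NOT 0=1 G3=G0=1 G4=G2|G4=0|1=1 -> 10111
Step 4: G0=G1|G0=0|1=1 G1=G2&G1=1&0=0 G2=NOT G2=NOT 1=0 G3=G0=1 G4=G2|G4=1|1=1 -> 10011
Step 5: G0=G1|G0=0|1=1 G1=G2&G1=0&0=0 G2=NOT G2=NOT 0=1 G3=G0=1 G4=G2|G4=0|1=1 -> 10111
Step 6: G0=G1|G0=0|1=1 G1=G2&G1=1&0=0 G2=NOT G2=NOT 1=0 G3=G0=1 G4=G2|G4=1|1=1 -> 10011
Step 7: G0=G1|G0=0|1=1 G1=G2&G1=0&0=0 G2=NOT G2=NOT 0=1 G3=G0=1 G4=G2|G4=0|1=1 -> 10111

10111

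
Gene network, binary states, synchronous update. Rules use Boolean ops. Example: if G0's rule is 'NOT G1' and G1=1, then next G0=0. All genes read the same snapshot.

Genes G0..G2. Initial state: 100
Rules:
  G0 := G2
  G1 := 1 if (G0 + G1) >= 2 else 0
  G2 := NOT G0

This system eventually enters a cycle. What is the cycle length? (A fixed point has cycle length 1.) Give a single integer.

Answer: 4

Derivation:
Step 0: 100
Step 1: G0=G2=0 G1=(1+0>=2)=0 G2=NOT G0=NOT 1=0 -> 000
Step 2: G0=G2=0 G1=(0+0>=2)=0 G2=NOT G0=NOT 0=1 -> 001
Step 3: G0=G2=1 G1=(0+0>=2)=0 G2=NOT G0=NOT 0=1 -> 101
Step 4: G0=G2=1 G1=(1+0>=2)=0 G2=NOT G0=NOT 1=0 -> 100
State from step 4 equals state from step 0 -> cycle length 4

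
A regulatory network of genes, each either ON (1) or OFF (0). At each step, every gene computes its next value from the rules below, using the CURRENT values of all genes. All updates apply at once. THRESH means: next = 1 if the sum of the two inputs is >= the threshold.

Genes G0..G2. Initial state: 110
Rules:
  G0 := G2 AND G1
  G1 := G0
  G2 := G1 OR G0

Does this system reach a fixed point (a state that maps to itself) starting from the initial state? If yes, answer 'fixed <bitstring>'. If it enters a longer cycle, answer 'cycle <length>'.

Answer: cycle 2

Derivation:
Step 0: 110
Step 1: G0=G2&G1=0&1=0 G1=G0=1 G2=G1|G0=1|1=1 -> 011
Step 2: G0=G2&G1=1&1=1 G1=G0=0 G2=G1|G0=1|0=1 -> 101
Step 3: G0=G2&G1=1&0=0 G1=G0=1 G2=G1|G0=0|1=1 -> 011
Cycle of length 2 starting at step 1 -> no fixed point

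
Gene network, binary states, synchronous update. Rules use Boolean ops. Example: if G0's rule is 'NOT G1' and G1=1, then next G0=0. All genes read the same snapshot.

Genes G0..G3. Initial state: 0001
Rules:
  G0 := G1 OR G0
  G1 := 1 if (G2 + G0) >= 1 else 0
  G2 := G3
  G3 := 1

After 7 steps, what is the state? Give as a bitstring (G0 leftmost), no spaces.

Step 1: G0=G1|G0=0|0=0 G1=(0+0>=1)=0 G2=G3=1 G3=1(const) -> 0011
Step 2: G0=G1|G0=0|0=0 G1=(1+0>=1)=1 G2=G3=1 G3=1(const) -> 0111
Step 3: G0=G1|G0=1|0=1 G1=(1+0>=1)=1 G2=G3=1 G3=1(const) -> 1111
Step 4: G0=G1|G0=1|1=1 G1=(1+1>=1)=1 G2=G3=1 G3=1(const) -> 1111
Step 5: G0=G1|G0=1|1=1 G1=(1+1>=1)=1 G2=G3=1 G3=1(const) -> 1111
Step 6: G0=G1|G0=1|1=1 G1=(1+1>=1)=1 G2=G3=1 G3=1(const) -> 1111
Step 7: G0=G1|G0=1|1=1 G1=(1+1>=1)=1 G2=G3=1 G3=1(const) -> 1111

1111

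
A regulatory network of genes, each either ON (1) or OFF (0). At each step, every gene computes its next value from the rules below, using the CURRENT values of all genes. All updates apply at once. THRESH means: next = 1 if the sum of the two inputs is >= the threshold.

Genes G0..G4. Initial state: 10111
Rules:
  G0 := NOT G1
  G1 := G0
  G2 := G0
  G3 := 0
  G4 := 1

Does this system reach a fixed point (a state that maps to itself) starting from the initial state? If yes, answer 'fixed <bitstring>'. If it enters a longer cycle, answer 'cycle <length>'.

Step 0: 10111
Step 1: G0=NOT G1=NOT 0=1 G1=G0=1 G2=G0=1 G3=0(const) G4=1(const) -> 11101
Step 2: G0=NOT G1=NOT 1=0 G1=G0=1 G2=G0=1 G3=0(const) G4=1(const) -> 01101
Step 3: G0=NOT G1=NOT 1=0 G1=G0=0 G2=G0=0 G3=0(const) G4=1(const) -> 00001
Step 4: G0=NOT G1=NOT 0=1 G1=G0=0 G2=G0=0 G3=0(const) G4=1(const) -> 10001
Step 5: G0=NOT G1=NOT 0=1 G1=G0=1 G2=G0=1 G3=0(const) G4=1(const) -> 11101
Cycle of length 4 starting at step 1 -> no fixed point

Answer: cycle 4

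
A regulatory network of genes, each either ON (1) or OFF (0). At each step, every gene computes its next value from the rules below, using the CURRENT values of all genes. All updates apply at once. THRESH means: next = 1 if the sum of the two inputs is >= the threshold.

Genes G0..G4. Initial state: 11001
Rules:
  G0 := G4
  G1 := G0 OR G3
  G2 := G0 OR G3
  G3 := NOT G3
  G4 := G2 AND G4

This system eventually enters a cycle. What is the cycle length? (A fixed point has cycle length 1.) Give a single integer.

Answer: 2

Derivation:
Step 0: 11001
Step 1: G0=G4=1 G1=G0|G3=1|0=1 G2=G0|G3=1|0=1 G3=NOT G3=NOT 0=1 G4=G2&G4=0&1=0 -> 11110
Step 2: G0=G4=0 G1=G0|G3=1|1=1 G2=G0|G3=1|1=1 G3=NOT G3=NOT 1=0 G4=G2&G4=1&0=0 -> 01100
Step 3: G0=G4=0 G1=G0|G3=0|0=0 G2=G0|G3=0|0=0 G3=NOT G3=NOT 0=1 G4=G2&G4=1&0=0 -> 00010
Step 4: G0=G4=0 G1=G0|G3=0|1=1 G2=G0|G3=0|1=1 G3=NOT G3=NOT 1=0 G4=G2&G4=0&0=0 -> 01100
State from step 4 equals state from step 2 -> cycle length 2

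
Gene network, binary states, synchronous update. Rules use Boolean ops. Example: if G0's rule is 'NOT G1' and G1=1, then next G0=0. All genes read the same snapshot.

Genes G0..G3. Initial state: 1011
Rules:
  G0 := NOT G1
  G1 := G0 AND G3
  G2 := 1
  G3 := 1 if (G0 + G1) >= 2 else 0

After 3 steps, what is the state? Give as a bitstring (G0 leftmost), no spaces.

Step 1: G0=NOT G1=NOT 0=1 G1=G0&G3=1&1=1 G2=1(const) G3=(1+0>=2)=0 -> 1110
Step 2: G0=NOT G1=NOT 1=0 G1=G0&G3=1&0=0 G2=1(const) G3=(1+1>=2)=1 -> 0011
Step 3: G0=NOT G1=NOT 0=1 G1=G0&G3=0&1=0 G2=1(const) G3=(0+0>=2)=0 -> 1010

1010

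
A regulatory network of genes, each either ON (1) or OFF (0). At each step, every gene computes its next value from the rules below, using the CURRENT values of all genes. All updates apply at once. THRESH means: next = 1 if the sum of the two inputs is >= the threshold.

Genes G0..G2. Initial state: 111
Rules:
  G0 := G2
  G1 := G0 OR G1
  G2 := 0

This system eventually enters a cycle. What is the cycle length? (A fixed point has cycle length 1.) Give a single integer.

Step 0: 111
Step 1: G0=G2=1 G1=G0|G1=1|1=1 G2=0(const) -> 110
Step 2: G0=G2=0 G1=G0|G1=1|1=1 G2=0(const) -> 010
Step 3: G0=G2=0 G1=G0|G1=0|1=1 G2=0(const) -> 010
State from step 3 equals state from step 2 -> cycle length 1

Answer: 1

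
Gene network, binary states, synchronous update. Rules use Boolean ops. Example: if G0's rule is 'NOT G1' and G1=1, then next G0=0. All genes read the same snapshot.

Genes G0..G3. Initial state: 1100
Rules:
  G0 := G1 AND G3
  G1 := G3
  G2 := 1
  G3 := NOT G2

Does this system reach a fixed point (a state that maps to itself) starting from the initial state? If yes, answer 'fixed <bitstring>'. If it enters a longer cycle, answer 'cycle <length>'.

Answer: fixed 0010

Derivation:
Step 0: 1100
Step 1: G0=G1&G3=1&0=0 G1=G3=0 G2=1(const) G3=NOT G2=NOT 0=1 -> 0011
Step 2: G0=G1&G3=0&1=0 G1=G3=1 G2=1(const) G3=NOT G2=NOT 1=0 -> 0110
Step 3: G0=G1&G3=1&0=0 G1=G3=0 G2=1(const) G3=NOT G2=NOT 1=0 -> 0010
Step 4: G0=G1&G3=0&0=0 G1=G3=0 G2=1(const) G3=NOT G2=NOT 1=0 -> 0010
Fixed point reached at step 3: 0010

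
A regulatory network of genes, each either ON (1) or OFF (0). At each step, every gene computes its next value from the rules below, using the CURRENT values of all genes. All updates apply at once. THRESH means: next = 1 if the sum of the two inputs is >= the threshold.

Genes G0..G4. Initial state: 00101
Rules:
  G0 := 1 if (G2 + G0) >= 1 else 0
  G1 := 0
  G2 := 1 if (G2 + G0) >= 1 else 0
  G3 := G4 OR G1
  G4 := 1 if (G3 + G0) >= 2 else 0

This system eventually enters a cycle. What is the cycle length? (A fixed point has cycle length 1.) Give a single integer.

Step 0: 00101
Step 1: G0=(1+0>=1)=1 G1=0(const) G2=(1+0>=1)=1 G3=G4|G1=1|0=1 G4=(0+0>=2)=0 -> 10110
Step 2: G0=(1+1>=1)=1 G1=0(const) G2=(1+1>=1)=1 G3=G4|G1=0|0=0 G4=(1+1>=2)=1 -> 10101
Step 3: G0=(1+1>=1)=1 G1=0(const) G2=(1+1>=1)=1 G3=G4|G1=1|0=1 G4=(0+1>=2)=0 -> 10110
State from step 3 equals state from step 1 -> cycle length 2

Answer: 2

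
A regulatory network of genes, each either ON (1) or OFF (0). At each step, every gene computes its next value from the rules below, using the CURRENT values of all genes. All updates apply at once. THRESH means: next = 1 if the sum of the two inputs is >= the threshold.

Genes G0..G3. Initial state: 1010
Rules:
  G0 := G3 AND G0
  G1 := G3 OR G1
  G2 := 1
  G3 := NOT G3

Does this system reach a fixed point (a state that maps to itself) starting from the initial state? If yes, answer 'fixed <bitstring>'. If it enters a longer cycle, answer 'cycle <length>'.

Step 0: 1010
Step 1: G0=G3&G0=0&1=0 G1=G3|G1=0|0=0 G2=1(const) G3=NOT G3=NOT 0=1 -> 0011
Step 2: G0=G3&G0=1&0=0 G1=G3|G1=1|0=1 G2=1(const) G3=NOT G3=NOT 1=0 -> 0110
Step 3: G0=G3&G0=0&0=0 G1=G3|G1=0|1=1 G2=1(const) G3=NOT G3=NOT 0=1 -> 0111
Step 4: G0=G3&G0=1&0=0 G1=G3|G1=1|1=1 G2=1(const) G3=NOT G3=NOT 1=0 -> 0110
Cycle of length 2 starting at step 2 -> no fixed point

Answer: cycle 2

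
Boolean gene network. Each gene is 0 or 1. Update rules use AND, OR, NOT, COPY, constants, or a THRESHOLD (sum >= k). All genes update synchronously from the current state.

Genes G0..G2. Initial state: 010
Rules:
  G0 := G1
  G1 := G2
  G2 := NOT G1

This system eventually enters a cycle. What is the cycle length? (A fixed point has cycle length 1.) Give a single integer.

Step 0: 010
Step 1: G0=G1=1 G1=G2=0 G2=NOT G1=NOT 1=0 -> 100
Step 2: G0=G1=0 G1=G2=0 G2=NOT G1=NOT 0=1 -> 001
Step 3: G0=G1=0 G1=G2=1 G2=NOT G1=NOT 0=1 -> 011
Step 4: G0=G1=1 G1=G2=1 G2=NOT G1=NOT 1=0 -> 110
Step 5: G0=G1=1 G1=G2=0 G2=NOT G1=NOT 1=0 -> 100
State from step 5 equals state from step 1 -> cycle length 4

Answer: 4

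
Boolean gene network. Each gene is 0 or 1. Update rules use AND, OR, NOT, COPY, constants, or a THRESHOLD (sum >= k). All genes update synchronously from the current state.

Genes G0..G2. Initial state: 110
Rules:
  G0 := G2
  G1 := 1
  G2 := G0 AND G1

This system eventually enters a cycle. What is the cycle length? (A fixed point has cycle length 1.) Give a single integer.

Answer: 2

Derivation:
Step 0: 110
Step 1: G0=G2=0 G1=1(const) G2=G0&G1=1&1=1 -> 011
Step 2: G0=G2=1 G1=1(const) G2=G0&G1=0&1=0 -> 110
State from step 2 equals state from step 0 -> cycle length 2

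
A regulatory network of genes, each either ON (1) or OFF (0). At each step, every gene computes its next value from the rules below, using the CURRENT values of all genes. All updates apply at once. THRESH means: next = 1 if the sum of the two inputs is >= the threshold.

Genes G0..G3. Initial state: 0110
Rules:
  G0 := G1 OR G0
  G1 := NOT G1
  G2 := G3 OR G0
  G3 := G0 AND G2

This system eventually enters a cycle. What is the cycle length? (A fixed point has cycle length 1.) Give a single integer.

Answer: 2

Derivation:
Step 0: 0110
Step 1: G0=G1|G0=1|0=1 G1=NOT G1=NOT 1=0 G2=G3|G0=0|0=0 G3=G0&G2=0&1=0 -> 1000
Step 2: G0=G1|G0=0|1=1 G1=NOT G1=NOT 0=1 G2=G3|G0=0|1=1 G3=G0&G2=1&0=0 -> 1110
Step 3: G0=G1|G0=1|1=1 G1=NOT G1=NOT 1=0 G2=G3|G0=0|1=1 G3=G0&G2=1&1=1 -> 1011
Step 4: G0=G1|G0=0|1=1 G1=NOT G1=NOT 0=1 G2=G3|G0=1|1=1 G3=G0&G2=1&1=1 -> 1111
Step 5: G0=G1|G0=1|1=1 G1=NOT G1=NOT 1=0 G2=G3|G0=1|1=1 G3=G0&G2=1&1=1 -> 1011
State from step 5 equals state from step 3 -> cycle length 2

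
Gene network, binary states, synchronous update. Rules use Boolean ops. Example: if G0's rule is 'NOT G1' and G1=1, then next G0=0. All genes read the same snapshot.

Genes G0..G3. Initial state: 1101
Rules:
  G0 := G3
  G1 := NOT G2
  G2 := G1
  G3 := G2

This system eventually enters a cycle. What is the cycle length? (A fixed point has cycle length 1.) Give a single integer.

Answer: 4

Derivation:
Step 0: 1101
Step 1: G0=G3=1 G1=NOT G2=NOT 0=1 G2=G1=1 G3=G2=0 -> 1110
Step 2: G0=G3=0 G1=NOT G2=NOT 1=0 G2=G1=1 G3=G2=1 -> 0011
Step 3: G0=G3=1 G1=NOT G2=NOT 1=0 G2=G1=0 G3=G2=1 -> 1001
Step 4: G0=G3=1 G1=NOT G2=NOT 0=1 G2=G1=0 G3=G2=0 -> 1100
Step 5: G0=G3=0 G1=NOT G2=NOT 0=1 G2=G1=1 G3=G2=0 -> 0110
Step 6: G0=G3=0 G1=NOT G2=NOT 1=0 G2=G1=1 G3=G2=1 -> 0011
State from step 6 equals state from step 2 -> cycle length 4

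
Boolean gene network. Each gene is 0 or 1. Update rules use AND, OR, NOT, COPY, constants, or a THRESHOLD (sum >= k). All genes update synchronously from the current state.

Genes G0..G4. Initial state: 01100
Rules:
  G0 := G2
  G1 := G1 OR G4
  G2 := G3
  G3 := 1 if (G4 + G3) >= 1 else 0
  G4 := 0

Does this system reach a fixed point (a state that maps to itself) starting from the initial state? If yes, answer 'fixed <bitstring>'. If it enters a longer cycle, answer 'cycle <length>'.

Answer: fixed 01000

Derivation:
Step 0: 01100
Step 1: G0=G2=1 G1=G1|G4=1|0=1 G2=G3=0 G3=(0+0>=1)=0 G4=0(const) -> 11000
Step 2: G0=G2=0 G1=G1|G4=1|0=1 G2=G3=0 G3=(0+0>=1)=0 G4=0(const) -> 01000
Step 3: G0=G2=0 G1=G1|G4=1|0=1 G2=G3=0 G3=(0+0>=1)=0 G4=0(const) -> 01000
Fixed point reached at step 2: 01000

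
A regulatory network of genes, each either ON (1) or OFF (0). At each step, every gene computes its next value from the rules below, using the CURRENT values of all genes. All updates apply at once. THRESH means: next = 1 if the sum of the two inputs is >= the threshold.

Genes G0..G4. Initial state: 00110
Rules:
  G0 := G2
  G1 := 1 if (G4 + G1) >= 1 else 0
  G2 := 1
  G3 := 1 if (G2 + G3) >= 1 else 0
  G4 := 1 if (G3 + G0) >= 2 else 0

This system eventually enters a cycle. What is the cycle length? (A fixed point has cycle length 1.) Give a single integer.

Answer: 1

Derivation:
Step 0: 00110
Step 1: G0=G2=1 G1=(0+0>=1)=0 G2=1(const) G3=(1+1>=1)=1 G4=(1+0>=2)=0 -> 10110
Step 2: G0=G2=1 G1=(0+0>=1)=0 G2=1(const) G3=(1+1>=1)=1 G4=(1+1>=2)=1 -> 10111
Step 3: G0=G2=1 G1=(1+0>=1)=1 G2=1(const) G3=(1+1>=1)=1 G4=(1+1>=2)=1 -> 11111
Step 4: G0=G2=1 G1=(1+1>=1)=1 G2=1(const) G3=(1+1>=1)=1 G4=(1+1>=2)=1 -> 11111
State from step 4 equals state from step 3 -> cycle length 1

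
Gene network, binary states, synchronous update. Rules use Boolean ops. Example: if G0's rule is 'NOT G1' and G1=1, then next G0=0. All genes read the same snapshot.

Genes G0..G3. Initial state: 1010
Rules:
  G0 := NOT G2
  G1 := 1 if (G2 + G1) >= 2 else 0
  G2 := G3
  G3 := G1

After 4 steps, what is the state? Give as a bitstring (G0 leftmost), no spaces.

Step 1: G0=NOT G2=NOT 1=0 G1=(1+0>=2)=0 G2=G3=0 G3=G1=0 -> 0000
Step 2: G0=NOT G2=NOT 0=1 G1=(0+0>=2)=0 G2=G3=0 G3=G1=0 -> 1000
Step 3: G0=NOT G2=NOT 0=1 G1=(0+0>=2)=0 G2=G3=0 G3=G1=0 -> 1000
Step 4: G0=NOT G2=NOT 0=1 G1=(0+0>=2)=0 G2=G3=0 G3=G1=0 -> 1000

1000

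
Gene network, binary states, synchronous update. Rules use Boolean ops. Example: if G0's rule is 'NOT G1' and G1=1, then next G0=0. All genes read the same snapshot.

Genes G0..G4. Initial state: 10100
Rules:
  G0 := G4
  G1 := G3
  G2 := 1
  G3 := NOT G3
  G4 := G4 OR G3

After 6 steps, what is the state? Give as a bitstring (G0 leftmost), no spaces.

Step 1: G0=G4=0 G1=G3=0 G2=1(const) G3=NOT G3=NOT 0=1 G4=G4|G3=0|0=0 -> 00110
Step 2: G0=G4=0 G1=G3=1 G2=1(const) G3=NOT G3=NOT 1=0 G4=G4|G3=0|1=1 -> 01101
Step 3: G0=G4=1 G1=G3=0 G2=1(const) G3=NOT G3=NOT 0=1 G4=G4|G3=1|0=1 -> 10111
Step 4: G0=G4=1 G1=G3=1 G2=1(const) G3=NOT G3=NOT 1=0 G4=G4|G3=1|1=1 -> 11101
Step 5: G0=G4=1 G1=G3=0 G2=1(const) G3=NOT G3=NOT 0=1 G4=G4|G3=1|0=1 -> 10111
Step 6: G0=G4=1 G1=G3=1 G2=1(const) G3=NOT G3=NOT 1=0 G4=G4|G3=1|1=1 -> 11101

11101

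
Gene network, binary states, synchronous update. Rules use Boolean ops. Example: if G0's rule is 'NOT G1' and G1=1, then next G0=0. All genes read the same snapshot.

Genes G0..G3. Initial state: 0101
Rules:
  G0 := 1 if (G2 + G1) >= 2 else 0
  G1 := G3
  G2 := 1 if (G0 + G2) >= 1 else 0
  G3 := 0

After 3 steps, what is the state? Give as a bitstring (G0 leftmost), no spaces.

Step 1: G0=(0+1>=2)=0 G1=G3=1 G2=(0+0>=1)=0 G3=0(const) -> 0100
Step 2: G0=(0+1>=2)=0 G1=G3=0 G2=(0+0>=1)=0 G3=0(const) -> 0000
Step 3: G0=(0+0>=2)=0 G1=G3=0 G2=(0+0>=1)=0 G3=0(const) -> 0000

0000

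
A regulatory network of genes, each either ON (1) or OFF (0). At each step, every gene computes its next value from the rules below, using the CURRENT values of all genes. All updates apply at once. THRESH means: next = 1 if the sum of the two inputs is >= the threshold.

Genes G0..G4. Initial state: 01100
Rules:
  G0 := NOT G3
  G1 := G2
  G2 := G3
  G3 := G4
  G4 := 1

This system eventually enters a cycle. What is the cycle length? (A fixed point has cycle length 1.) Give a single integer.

Step 0: 01100
Step 1: G0=NOT G3=NOT 0=1 G1=G2=1 G2=G3=0 G3=G4=0 G4=1(const) -> 11001
Step 2: G0=NOT G3=NOT 0=1 G1=G2=0 G2=G3=0 G3=G4=1 G4=1(const) -> 10011
Step 3: G0=NOT G3=NOT 1=0 G1=G2=0 G2=G3=1 G3=G4=1 G4=1(const) -> 00111
Step 4: G0=NOT G3=NOT 1=0 G1=G2=1 G2=G3=1 G3=G4=1 G4=1(const) -> 01111
Step 5: G0=NOT G3=NOT 1=0 G1=G2=1 G2=G3=1 G3=G4=1 G4=1(const) -> 01111
State from step 5 equals state from step 4 -> cycle length 1

Answer: 1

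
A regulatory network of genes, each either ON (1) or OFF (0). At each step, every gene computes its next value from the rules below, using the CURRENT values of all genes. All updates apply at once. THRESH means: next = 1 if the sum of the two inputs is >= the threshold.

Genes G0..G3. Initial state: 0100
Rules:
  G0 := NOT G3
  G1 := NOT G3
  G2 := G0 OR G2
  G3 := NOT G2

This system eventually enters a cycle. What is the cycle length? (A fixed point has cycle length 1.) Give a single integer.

Answer: 1

Derivation:
Step 0: 0100
Step 1: G0=NOT G3=NOT 0=1 G1=NOT G3=NOT 0=1 G2=G0|G2=0|0=0 G3=NOT G2=NOT 0=1 -> 1101
Step 2: G0=NOT G3=NOT 1=0 G1=NOT G3=NOT 1=0 G2=G0|G2=1|0=1 G3=NOT G2=NOT 0=1 -> 0011
Step 3: G0=NOT G3=NOT 1=0 G1=NOT G3=NOT 1=0 G2=G0|G2=0|1=1 G3=NOT G2=NOT 1=0 -> 0010
Step 4: G0=NOT G3=NOT 0=1 G1=NOT G3=NOT 0=1 G2=G0|G2=0|1=1 G3=NOT G2=NOT 1=0 -> 1110
Step 5: G0=NOT G3=NOT 0=1 G1=NOT G3=NOT 0=1 G2=G0|G2=1|1=1 G3=NOT G2=NOT 1=0 -> 1110
State from step 5 equals state from step 4 -> cycle length 1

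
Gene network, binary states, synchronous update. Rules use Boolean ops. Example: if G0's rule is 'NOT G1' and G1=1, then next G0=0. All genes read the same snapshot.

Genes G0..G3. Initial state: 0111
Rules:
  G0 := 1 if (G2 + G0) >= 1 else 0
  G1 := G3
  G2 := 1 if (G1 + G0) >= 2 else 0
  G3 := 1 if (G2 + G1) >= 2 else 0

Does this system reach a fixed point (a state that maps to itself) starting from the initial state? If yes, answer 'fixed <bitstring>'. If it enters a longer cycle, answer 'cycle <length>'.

Answer: fixed 1000

Derivation:
Step 0: 0111
Step 1: G0=(1+0>=1)=1 G1=G3=1 G2=(1+0>=2)=0 G3=(1+1>=2)=1 -> 1101
Step 2: G0=(0+1>=1)=1 G1=G3=1 G2=(1+1>=2)=1 G3=(0+1>=2)=0 -> 1110
Step 3: G0=(1+1>=1)=1 G1=G3=0 G2=(1+1>=2)=1 G3=(1+1>=2)=1 -> 1011
Step 4: G0=(1+1>=1)=1 G1=G3=1 G2=(0+1>=2)=0 G3=(1+0>=2)=0 -> 1100
Step 5: G0=(0+1>=1)=1 G1=G3=0 G2=(1+1>=2)=1 G3=(0+1>=2)=0 -> 1010
Step 6: G0=(1+1>=1)=1 G1=G3=0 G2=(0+1>=2)=0 G3=(1+0>=2)=0 -> 1000
Step 7: G0=(0+1>=1)=1 G1=G3=0 G2=(0+1>=2)=0 G3=(0+0>=2)=0 -> 1000
Fixed point reached at step 6: 1000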